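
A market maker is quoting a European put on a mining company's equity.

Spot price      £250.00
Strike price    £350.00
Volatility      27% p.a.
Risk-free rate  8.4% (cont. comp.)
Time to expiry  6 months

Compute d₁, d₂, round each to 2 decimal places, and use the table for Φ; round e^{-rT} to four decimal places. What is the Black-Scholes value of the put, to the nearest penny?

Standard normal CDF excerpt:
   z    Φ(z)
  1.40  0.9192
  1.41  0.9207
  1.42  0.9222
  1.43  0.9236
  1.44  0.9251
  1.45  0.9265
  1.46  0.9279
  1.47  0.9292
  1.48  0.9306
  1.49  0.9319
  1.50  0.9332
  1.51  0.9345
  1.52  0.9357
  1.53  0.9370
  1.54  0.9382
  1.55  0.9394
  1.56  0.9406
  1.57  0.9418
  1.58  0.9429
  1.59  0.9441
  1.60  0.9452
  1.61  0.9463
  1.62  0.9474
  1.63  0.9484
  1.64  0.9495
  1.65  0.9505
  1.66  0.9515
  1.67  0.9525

£87.04

σ√T = 0.27·√0.5 = 0.1909
d₁ = [ln(250/350) + (0.084 + ½·0.27²)·0.5] / (σ√T) = (-0.3365 + 0.0602) / 0.1909 = -1.4469 → -1.45
d₂ = -1.4469 − 0.1909 = -1.6379 → -1.64
exp(−rT) = exp(−0.084·0.5) = 0.9589
P = 350·0.9589·N(1.64) − 250·N(1.45) = 350·0.9589·0.9495 − 250·0.9265 = 318.6664 − 231.6250 = 87.0414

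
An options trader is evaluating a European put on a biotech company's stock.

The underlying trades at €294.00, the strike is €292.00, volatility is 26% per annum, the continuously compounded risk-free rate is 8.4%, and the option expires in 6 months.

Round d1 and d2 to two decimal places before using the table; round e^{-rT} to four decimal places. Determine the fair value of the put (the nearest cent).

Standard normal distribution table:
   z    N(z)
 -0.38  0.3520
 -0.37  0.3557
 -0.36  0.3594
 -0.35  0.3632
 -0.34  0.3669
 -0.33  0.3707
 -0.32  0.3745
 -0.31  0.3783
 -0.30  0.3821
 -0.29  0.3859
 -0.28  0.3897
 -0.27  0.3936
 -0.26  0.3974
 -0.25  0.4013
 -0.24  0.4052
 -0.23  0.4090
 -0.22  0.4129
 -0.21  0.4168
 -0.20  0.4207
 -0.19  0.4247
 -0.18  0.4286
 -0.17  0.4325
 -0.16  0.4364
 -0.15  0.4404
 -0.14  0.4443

€15.44

σ√T = 0.26·√0.5 = 0.1838
ln(S/K) + (r + σ²/2)T = ln(294/292) + (0.084 + 0.26²/2)·0.5 = 0.0068 + 0.0589 = 0.0657
d₁ = 0.0657 / 0.1838 = 0.3575 ≈ 0.36
d₂ = d₁ − σ√T = 0.3575 − 0.1838 = 0.1737 ≈ 0.17
e^(−rT) = e^(−0.084·0.5) = 0.9589
N(−d₂) = N(-0.17) = 0.4325;  N(−d₁) = N(-0.36) = 0.3594
P = 292·0.9589·0.4325 − 294·0.3594 = 121.0995 − 105.6636 = 15.4359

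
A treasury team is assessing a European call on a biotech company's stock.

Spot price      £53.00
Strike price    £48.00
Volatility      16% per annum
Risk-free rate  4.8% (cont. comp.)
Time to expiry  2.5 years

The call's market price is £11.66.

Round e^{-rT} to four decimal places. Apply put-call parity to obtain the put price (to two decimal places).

exp(−rT) = exp(−0.048·2.5) = 0.8869
Put-call parity: C − P = S − K·e^(−rT) = 53 − 48·0.8869 = 53 − 42.5712 = 10.4288
P = C − (C − P) = 11.66 − (10.4288) = 1.2312

£1.23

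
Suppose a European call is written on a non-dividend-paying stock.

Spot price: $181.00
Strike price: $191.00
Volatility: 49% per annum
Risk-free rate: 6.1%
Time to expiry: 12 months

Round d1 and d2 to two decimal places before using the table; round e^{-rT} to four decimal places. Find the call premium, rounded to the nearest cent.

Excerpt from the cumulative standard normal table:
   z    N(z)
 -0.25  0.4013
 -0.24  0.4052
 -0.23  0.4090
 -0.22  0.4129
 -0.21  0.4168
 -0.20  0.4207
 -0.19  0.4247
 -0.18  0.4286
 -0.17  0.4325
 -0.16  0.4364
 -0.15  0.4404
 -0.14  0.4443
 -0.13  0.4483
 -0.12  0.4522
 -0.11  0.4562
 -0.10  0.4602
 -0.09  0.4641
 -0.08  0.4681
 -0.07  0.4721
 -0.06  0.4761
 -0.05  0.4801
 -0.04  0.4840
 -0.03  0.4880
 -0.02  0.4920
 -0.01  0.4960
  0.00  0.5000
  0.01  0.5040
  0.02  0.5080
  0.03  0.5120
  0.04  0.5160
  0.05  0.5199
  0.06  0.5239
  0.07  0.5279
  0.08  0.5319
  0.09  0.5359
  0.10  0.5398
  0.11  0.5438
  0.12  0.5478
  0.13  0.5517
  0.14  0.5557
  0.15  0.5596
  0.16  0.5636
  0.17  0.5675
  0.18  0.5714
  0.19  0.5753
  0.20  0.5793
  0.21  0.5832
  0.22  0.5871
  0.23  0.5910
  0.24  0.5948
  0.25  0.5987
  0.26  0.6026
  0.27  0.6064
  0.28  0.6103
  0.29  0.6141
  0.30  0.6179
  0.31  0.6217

σ√T = 0.49 × 1.0000 = 0.4900
d₁ = [ln(181/191) + (0.061 + ½·0.49²)·1] / (σ√T) = (-0.0538 + 0.1810) / 0.4900 = 0.2597 → 0.26
d₂ = 0.2597 − 0.4900 = -0.2303 → -0.23
e^(−rT) = e^(−0.061·1) = 0.9408
N(d₁) = N(0.26) = 0.6026;  N(d₂) = N(-0.23) = 0.4090
C = 181·0.6026 − 191·0.9408·0.4090 = 109.0706 − 73.4944 = 35.5762

$35.58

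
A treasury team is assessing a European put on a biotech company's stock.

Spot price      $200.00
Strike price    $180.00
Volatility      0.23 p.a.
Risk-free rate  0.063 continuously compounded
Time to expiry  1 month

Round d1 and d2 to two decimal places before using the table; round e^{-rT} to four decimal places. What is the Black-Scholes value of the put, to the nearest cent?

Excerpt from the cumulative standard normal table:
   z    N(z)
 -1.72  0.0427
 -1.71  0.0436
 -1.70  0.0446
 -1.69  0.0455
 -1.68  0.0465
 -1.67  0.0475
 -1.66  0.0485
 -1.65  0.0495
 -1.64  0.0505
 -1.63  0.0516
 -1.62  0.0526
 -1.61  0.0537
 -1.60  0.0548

$0.32

σ√T = 0.23·√0.08333 = 0.0664
d₁ = [ln(200/180) + (0.063 + 0.23²/2)·0.08333] / 0.0664 = [0.1054 + 0.0075] / 0.0664 = 1.6991 which rounds to 1.70
d₂ = d₁ − σ√T = 1.6991 − 0.0664 = 1.6327 which rounds to 1.63
e^(−rT) = e^(−0.063·0.08333) = 0.9948
N(−d₂) = N(-1.63) = 0.0516;  N(−d₁) = N(-1.70) = 0.0446
P = 180·0.9948·0.0516 − 200·0.0446 = 9.2397 − 8.9200 = 0.3197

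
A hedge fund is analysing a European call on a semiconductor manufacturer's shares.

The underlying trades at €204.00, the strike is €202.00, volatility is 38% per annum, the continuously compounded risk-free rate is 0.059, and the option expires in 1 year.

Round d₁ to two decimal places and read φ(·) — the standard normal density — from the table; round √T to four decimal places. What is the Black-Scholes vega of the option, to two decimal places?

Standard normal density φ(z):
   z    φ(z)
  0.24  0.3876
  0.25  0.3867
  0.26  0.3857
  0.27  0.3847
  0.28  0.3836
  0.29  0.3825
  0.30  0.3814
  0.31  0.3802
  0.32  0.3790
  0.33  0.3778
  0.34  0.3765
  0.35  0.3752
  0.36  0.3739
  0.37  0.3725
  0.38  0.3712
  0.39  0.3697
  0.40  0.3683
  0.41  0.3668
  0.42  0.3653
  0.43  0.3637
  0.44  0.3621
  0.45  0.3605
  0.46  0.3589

σ√T = 0.38·√1 = 0.3800
d₁ = [ln(204/202) + (0.059 + 0.38²/2)·1] / 0.3800 = [0.0099 + 0.1312] / 0.3800 = 0.3712 which rounds to 0.37
√T = √1 = 1.0000
φ(d₁) = φ(0.37) = 0.3725
vega = S·φ(d₁)·√T = 204·0.3725·1.0000 = 75.9900

75.99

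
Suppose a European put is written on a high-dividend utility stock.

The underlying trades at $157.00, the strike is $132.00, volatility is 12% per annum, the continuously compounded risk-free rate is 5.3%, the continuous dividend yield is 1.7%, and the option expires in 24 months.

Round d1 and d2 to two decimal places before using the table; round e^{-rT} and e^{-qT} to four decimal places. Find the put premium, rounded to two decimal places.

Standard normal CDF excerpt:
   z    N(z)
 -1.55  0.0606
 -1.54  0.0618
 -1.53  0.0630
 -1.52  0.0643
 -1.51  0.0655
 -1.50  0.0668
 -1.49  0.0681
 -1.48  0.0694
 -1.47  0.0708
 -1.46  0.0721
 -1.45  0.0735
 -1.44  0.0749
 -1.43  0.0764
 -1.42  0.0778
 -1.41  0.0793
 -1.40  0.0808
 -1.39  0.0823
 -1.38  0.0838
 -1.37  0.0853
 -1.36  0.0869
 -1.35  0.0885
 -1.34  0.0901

$0.76

T = 2;  σ√T = 0.1697
d₁ = [ln(157/132) + (0.053 − 0.017 + 0.12²/2)·2] / 0.1697 = [0.1734 + 0.0864] / 0.1697 = 1.5311 which rounds to 1.53
d₂ = d₁ − σ√T = 1.5311 − 0.1697 = 1.3614 which rounds to 1.36
exp(−qT) = exp(−0.017·2) = 0.9666;  exp(−rT) = exp(−0.053·2) = 0.8994
N(−d₂) = N(-1.36) = 0.0869;  N(−d₁) = N(-1.53) = 0.0630
P = 132·0.8994·0.0869 − 157·0.9666·0.0630 = 10.3168 − 9.5606 = 0.7562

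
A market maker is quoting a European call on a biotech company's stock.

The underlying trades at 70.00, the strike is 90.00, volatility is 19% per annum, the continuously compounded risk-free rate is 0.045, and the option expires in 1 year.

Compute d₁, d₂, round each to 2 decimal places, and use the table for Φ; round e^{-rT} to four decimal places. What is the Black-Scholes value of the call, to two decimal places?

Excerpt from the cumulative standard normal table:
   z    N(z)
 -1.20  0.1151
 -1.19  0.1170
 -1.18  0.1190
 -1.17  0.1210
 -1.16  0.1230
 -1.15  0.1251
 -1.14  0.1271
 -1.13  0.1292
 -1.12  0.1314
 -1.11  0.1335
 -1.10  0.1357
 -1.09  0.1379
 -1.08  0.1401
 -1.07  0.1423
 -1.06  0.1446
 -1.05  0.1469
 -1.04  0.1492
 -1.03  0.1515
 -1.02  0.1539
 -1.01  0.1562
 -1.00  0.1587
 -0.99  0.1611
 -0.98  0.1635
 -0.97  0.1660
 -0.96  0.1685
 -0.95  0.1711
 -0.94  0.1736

1.04

σ√T = 0.19 × 1.0000 = 0.1900
d₁ = [ln(70/90) + (0.045 + 0.19²/2)·1] / 0.1900 = [-0.2513 + 0.0630] / 0.1900 = -0.9909 → -0.99
d₂ = d₁ − σ√T = -0.9909 − 0.1900 = -1.1809 → -1.18
exp(−rT) = exp(−0.045·1) = 0.9560
C = 70·N(-0.99) − 90·0.9560·N(-1.18) = 70·0.1611 − 90·0.9560·0.1190 = 11.2770 − 10.2388 = 1.0382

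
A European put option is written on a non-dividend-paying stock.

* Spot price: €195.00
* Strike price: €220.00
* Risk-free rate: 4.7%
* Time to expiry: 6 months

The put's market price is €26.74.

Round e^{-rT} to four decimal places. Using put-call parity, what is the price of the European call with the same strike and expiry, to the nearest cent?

e^(−rT) = e^(−0.047·0.5) = 0.9768
Put-call parity: C − P = S − K·e^(−rT) = 195 − 220·0.9768 = 195 − 214.8960 = -19.8960
C = P + (C − P) = 26.74 + (-19.8960) = 6.8440

€6.84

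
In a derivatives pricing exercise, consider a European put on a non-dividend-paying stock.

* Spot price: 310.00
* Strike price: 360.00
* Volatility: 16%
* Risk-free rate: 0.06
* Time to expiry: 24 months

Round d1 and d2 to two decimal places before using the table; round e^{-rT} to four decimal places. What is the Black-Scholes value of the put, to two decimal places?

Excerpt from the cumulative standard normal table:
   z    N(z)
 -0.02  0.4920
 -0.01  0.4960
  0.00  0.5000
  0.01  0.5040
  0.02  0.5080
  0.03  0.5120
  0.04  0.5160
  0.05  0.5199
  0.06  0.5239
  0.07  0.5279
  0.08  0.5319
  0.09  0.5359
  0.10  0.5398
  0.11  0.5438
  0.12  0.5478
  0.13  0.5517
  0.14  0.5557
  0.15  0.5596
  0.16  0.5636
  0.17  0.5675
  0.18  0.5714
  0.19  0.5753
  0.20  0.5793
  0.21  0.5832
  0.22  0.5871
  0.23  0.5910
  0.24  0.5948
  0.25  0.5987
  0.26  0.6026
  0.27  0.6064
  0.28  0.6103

σ√T = 0.16·√2 = 0.2263
d₁ = [ln(310/360) + (0.06 + 0.16²/2)·2] / 0.2263 = [-0.1495 + 0.1456] / 0.2263 = -0.0174 ≈ -0.02
d₂ = d₁ − σ√T = -0.0174 − 0.2263 = -0.2437 ≈ -0.24
exp(−rT) = exp(−0.06·2) = 0.8869
N(−d₂) = N(0.24) = 0.5948;  N(−d₁) = N(0.02) = 0.5080
P = 360·0.8869·0.5948 − 310·0.5080 = 189.9101 − 157.4800 = 32.4301

32.43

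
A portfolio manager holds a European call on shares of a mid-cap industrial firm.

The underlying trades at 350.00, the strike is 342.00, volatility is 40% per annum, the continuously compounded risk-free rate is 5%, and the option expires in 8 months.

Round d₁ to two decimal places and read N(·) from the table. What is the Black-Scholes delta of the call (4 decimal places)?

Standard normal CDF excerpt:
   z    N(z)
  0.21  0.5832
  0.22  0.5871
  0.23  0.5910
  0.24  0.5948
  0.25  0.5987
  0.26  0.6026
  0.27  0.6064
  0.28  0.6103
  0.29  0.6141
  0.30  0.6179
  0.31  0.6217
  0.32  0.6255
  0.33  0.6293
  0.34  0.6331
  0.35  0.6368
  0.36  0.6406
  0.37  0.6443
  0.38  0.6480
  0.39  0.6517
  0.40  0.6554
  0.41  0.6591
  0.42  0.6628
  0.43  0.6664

σ√T = 0.4 × 0.8165 = 0.3266
d₁ = [ln(350/342) + (0.05 + 0.4²/2)·0.6667] / 0.3266 = [0.0231 + 0.0867] / 0.3266 = 0.3362 ≈ 0.34
N(d₁) = N(0.34) = 0.6331
Δ_call = N(d₁) = 0.6331

0.6331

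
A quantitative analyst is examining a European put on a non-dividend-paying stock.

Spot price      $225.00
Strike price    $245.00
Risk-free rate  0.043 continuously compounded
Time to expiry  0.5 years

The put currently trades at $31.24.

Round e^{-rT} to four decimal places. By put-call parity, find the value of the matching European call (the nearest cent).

$16.46

e^(−rT) = e^(−0.043·0.5) = 0.9787
Put-call parity: C − P = S − K·e^(−rT) = 225 − 245·0.9787 = 225 − 239.7815 = -14.7815
C = P + (C − P) = 31.24 + (-14.7815) = 16.4585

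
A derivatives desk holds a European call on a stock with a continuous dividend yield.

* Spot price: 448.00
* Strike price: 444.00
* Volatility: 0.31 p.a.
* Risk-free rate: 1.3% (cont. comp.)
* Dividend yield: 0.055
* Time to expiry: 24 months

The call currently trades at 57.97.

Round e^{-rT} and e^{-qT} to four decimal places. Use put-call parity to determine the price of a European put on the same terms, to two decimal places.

89.24

exp(−qT) = exp(−0.055·2) = 0.8958;  exp(−rT) = exp(−0.013·2) = 0.9743
Put-call parity: C − P = S·e^(−qT) − K·e^(−rT) = 448·0.8958 − 444·0.9743 = 401.3184 − 432.5892 = -31.2708
P = C − (C − P) = 57.97 − (-31.2708) = 89.2408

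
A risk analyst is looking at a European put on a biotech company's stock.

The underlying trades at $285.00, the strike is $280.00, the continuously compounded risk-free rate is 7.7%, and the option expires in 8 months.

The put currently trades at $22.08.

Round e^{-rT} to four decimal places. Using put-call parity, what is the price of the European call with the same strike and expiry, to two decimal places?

e^(−rT) = e^(−0.077·0.6667) = 0.9500
Put-call parity: C − P = S − K·e^(−rT) = 285 − 280·0.9500 = 285 − 266.0000 = 19.0000
C = P + (C − P) = 22.08 + (19.0000) = 41.0800

$41.08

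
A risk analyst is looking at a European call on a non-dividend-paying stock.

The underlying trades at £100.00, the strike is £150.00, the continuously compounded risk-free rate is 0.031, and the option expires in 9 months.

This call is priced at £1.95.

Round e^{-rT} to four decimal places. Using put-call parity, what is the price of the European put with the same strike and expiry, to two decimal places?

£48.50

e^(−rT) = e^(−0.031·0.75) = 0.9770
Put-call parity: C − P = S − K·e^(−rT) = 100 − 150·0.9770 = 100 − 146.5500 = -46.5500
P = C − (C − P) = 1.95 − (-46.5500) = 48.5000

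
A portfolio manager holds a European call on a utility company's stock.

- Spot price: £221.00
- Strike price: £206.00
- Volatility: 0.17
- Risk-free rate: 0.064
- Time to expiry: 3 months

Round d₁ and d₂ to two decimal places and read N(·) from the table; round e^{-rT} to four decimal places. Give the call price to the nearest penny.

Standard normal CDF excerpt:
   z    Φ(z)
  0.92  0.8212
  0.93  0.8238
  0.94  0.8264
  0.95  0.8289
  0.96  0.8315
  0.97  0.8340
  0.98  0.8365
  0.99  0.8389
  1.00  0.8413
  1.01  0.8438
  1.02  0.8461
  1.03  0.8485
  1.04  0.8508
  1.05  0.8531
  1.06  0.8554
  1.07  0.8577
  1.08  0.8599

£19.97

σ√T = 0.17·√0.25 = 0.0850
d₁ = [ln(221/206) + (0.064 + ½·0.17²)·0.25] / (σ√T) = (0.0703 + 0.0196) / 0.0850 = 1.0576 → 1.06
d₂ = 1.0576 − 0.0850 = 0.9726 → 0.97
exp(−rT) = exp(−0.064·0.25) = 0.9841
N(d₁) = N(1.06) = 0.8554;  N(d₂) = N(0.97) = 0.8340
C = 221·0.8554 − 206·0.9841·0.8340 = 189.0434 − 169.0723 = 19.9711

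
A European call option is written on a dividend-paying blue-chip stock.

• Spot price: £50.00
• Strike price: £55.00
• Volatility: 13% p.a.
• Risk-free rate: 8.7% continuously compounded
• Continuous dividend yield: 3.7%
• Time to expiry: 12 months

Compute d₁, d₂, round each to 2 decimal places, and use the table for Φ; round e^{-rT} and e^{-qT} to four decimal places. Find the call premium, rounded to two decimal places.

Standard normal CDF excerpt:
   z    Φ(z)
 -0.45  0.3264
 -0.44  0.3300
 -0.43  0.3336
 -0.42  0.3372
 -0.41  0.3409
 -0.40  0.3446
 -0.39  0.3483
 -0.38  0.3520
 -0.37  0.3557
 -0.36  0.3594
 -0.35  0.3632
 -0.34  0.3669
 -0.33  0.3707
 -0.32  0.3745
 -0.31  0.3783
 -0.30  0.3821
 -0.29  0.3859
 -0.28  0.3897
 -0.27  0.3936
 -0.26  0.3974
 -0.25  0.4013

T = 1;  σ√T = 0.1300
d₁ = [ln(50/55) + (0.087 − 0.037 + ½·0.13²)·1] / (σ√T) = (-0.0953 + 0.0584) / 0.1300 = -0.2835 which rounds to -0.28
d₂ = -0.2835 − 0.1300 = -0.4135 which rounds to -0.41
exp(−qT) = exp(−0.037·1) = 0.9637;  exp(−rT) = exp(−0.087·1) = 0.9167
C = 50·0.9637·N(-0.28) − 55·0.9167·N(-0.41) = 50·0.9637·0.3897 − 55·0.9167·0.3409 = 18.7777 − 17.1877 = 1.5900

£1.59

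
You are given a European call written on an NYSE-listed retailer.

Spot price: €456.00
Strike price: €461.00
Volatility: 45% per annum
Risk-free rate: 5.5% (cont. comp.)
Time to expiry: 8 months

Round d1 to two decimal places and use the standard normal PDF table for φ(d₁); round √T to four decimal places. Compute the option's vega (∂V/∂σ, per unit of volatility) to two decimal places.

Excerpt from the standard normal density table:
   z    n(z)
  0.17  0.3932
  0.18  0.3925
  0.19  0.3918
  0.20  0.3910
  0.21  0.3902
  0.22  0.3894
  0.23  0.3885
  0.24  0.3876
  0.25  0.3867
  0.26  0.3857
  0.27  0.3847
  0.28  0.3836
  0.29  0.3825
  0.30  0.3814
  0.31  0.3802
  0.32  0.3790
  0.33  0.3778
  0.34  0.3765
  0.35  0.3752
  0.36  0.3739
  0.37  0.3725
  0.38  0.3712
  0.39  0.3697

143.98

σ√T = 0.45·√0.6667 = 0.3674
ln(S/K) + (r + σ²/2)T = ln(456/461) + (0.055 + 0.45²/2)·0.6667 = -0.0109 + 0.1042 = 0.0933
d₁ = 0.0933 / 0.3674 = 0.2538 ⇒ 0.25
√T = √0.6667 = 0.8165
φ(d₁) = φ(0.25) = 0.3867
vega = S·φ(d₁)·√T = 456·0.3867·0.8165 = 143.9777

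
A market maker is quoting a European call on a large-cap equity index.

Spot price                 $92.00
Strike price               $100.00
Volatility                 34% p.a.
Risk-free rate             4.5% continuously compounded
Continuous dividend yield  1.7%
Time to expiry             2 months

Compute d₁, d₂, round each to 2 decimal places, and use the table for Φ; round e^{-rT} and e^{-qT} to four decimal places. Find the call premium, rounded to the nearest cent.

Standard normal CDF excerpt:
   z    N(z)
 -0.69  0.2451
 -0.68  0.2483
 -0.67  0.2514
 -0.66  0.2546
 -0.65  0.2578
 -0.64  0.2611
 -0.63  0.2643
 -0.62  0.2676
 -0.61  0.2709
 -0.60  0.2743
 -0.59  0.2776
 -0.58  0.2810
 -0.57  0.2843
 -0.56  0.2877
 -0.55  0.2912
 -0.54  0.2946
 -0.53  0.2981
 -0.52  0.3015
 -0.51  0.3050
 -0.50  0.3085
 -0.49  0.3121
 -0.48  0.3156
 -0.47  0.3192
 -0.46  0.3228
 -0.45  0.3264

$2.39

σ√T = 0.34·√0.1667 = 0.1388
d₁ = [ln(92/100) + (0.045 − 0.017 + 0.34²/2)·0.1667] / 0.1388 = [-0.0834 + 0.0143] / 0.1388 = -0.4977 ⇒ -0.50
d₂ = d₁ − σ√T = -0.4977 − 0.1388 = -0.6365 ⇒ -0.64
exp(−qT) = exp(−0.017·0.1667) = 0.9972;  exp(−rT) = exp(−0.045·0.1667) = 0.9925
N(d₁) = N(-0.50) = 0.3085;  N(d₂) = N(-0.64) = 0.2611
C = 92·0.9972·0.3085 − 100·0.9925·0.2611 = 28.3025 − 25.9142 = 2.3884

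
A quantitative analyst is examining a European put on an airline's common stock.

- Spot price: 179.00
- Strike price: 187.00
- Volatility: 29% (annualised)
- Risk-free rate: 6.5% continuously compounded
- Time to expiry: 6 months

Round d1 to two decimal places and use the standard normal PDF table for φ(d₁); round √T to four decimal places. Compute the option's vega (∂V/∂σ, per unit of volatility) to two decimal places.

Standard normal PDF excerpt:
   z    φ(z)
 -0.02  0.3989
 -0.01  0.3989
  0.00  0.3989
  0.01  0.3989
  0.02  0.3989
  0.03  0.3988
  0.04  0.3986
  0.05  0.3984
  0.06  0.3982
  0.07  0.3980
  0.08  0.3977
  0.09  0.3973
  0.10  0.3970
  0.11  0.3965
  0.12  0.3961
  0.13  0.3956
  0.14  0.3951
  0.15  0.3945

T = 0.5;  σ√T = 0.2051
d₁ = [ln(179/187) + (0.065 + 0.29²/2)·0.5] / 0.2051 = [-0.0437 + 0.0535] / 0.2051 = 0.0478 → 0.05
√T = √0.5 = 0.7071
φ(d₁) = φ(0.05) = 0.3984
vega = S·φ(d₁)·√T = 179·0.3984·0.7071 = 50.4258
(Call and put vega coincide under Black-Scholes.)

50.43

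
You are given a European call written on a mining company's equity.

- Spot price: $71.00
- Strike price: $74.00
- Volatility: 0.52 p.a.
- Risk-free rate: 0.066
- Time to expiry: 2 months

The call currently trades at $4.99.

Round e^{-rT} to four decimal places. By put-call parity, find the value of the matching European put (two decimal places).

$7.18

e^(−rT) = e^(−0.066·0.1667) = 0.9891
Put-call parity: C − P = S − K·e^(−rT) = 71 − 74·0.9891 = 71 − 73.1934 = -2.1934
P = C − (C − P) = 4.99 − (-2.1934) = 7.1834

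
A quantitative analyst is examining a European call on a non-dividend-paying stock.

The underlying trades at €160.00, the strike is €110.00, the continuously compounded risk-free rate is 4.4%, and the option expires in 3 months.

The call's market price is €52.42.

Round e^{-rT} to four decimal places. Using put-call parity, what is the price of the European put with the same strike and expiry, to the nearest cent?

exp(−rT) = exp(−0.044·0.25) = 0.9891
Put-call parity: C − P = S − K·e^(−rT) = 160 − 110·0.9891 = 160 − 108.8010 = 51.1990
P = C − (C − P) = 52.42 − (51.1990) = 1.2210

€1.22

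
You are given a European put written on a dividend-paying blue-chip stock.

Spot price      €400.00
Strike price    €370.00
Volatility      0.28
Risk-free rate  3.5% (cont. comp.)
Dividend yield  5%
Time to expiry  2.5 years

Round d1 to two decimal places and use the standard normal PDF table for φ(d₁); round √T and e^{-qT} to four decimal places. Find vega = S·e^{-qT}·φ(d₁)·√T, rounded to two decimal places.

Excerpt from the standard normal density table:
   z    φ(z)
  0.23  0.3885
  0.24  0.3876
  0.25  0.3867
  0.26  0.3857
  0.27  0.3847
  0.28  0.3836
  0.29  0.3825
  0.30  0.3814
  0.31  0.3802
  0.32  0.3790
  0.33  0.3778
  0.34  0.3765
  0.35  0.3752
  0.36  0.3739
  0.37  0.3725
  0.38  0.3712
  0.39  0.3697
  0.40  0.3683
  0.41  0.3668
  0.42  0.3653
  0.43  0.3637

σ√T = 0.28·√2.5 = 0.4427
d₁ = [ln(400/370) + (0.035 − 0.05 + ½·0.28²)·2.5] / (σ√T) = (0.0780 + 0.0605) / 0.4427 = 0.3128 which rounds to 0.31
√T = √2.5 = 1.5811
φ(d₁) = φ(0.31) = 0.3802
exp(−qT) = exp(−0.05·2.5) = 0.8825
vega = S·exp(−qT)·φ(d₁)·√T = 400·0.8825·0.3802·1.5811 = 212.2004

212.20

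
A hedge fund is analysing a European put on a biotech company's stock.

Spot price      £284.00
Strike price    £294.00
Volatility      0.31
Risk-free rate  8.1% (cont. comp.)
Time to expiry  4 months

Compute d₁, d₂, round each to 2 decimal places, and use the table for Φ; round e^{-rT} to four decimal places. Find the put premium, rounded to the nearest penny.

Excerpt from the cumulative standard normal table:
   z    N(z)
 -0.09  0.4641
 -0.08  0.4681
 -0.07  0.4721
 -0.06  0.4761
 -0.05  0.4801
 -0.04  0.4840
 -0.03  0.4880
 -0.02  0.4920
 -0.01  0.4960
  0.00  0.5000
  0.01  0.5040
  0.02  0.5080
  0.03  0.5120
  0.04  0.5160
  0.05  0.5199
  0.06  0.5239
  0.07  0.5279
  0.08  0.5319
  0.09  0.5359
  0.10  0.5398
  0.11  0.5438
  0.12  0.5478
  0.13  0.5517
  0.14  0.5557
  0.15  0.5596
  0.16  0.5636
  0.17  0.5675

σ√T = 0.31·√0.3333 = 0.1790
d₁ = [ln(284/294) + (0.081 + 0.31²/2)·0.3333] / 0.1790 = [-0.0346 + 0.0430] / 0.1790 = 0.0470 ⇒ 0.05
d₂ = d₁ − σ√T = 0.0470 − 0.1790 = -0.1320 ⇒ -0.13
exp(−rT) = exp(−0.081·0.3333) = 0.9734
N(−d₂) = N(0.13) = 0.5517;  N(−d₁) = N(-0.05) = 0.4801
P = 294·0.9734·0.5517 − 284·0.4801 = 157.8853 − 136.3484 = 21.5369

£21.54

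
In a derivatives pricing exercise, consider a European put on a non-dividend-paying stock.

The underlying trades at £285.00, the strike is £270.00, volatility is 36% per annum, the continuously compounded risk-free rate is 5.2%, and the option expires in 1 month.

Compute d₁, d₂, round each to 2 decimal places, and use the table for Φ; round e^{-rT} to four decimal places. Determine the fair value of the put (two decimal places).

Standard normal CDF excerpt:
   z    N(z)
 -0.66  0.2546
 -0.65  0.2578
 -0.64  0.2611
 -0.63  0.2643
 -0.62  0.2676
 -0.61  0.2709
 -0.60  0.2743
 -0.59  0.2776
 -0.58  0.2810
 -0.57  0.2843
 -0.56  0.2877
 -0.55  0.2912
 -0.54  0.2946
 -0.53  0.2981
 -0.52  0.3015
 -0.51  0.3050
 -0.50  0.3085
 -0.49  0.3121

£4.79

σ√T = 0.36·√0.08333 = 0.1039
d₁ = [ln(285/270) + (0.052 + 0.36²/2)·0.08333] / 0.1039 = [0.0541 + 0.0097] / 0.1039 = 0.6139 ≈ 0.61
d₂ = d₁ − σ√T = 0.6139 − 0.1039 = 0.5100 ≈ 0.51
e^(−rT) = e^(−0.052·0.08333) = 0.9957
P = 270·0.9957·N(-0.51) − 285·N(-0.61) = 270·0.9957·0.3050 − 285·0.2709 = 81.9959 − 77.2065 = 4.7894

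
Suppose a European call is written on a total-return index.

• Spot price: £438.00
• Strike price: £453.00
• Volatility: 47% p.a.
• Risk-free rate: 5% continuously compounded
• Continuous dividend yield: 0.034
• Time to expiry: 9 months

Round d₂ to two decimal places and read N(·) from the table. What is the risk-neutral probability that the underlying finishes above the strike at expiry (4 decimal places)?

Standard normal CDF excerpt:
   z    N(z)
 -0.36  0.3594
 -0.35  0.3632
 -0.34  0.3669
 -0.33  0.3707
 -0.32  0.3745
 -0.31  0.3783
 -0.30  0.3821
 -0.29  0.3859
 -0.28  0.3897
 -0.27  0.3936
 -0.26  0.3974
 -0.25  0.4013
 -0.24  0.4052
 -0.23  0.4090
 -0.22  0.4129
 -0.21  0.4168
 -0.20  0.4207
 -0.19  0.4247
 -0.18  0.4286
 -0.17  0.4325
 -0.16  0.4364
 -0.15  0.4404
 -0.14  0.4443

σ√T = 0.47 × 0.8660 = 0.4070
d₁ = [ln(438/453) + (0.05 − 0.034 + ½·0.47²)·0.75] / (σ√T) = (-0.0337 + 0.0948) / 0.4070 = 0.1503 ≈ 0.15
d₂ = 0.1503 − 0.4070 = -0.2568 ≈ -0.26
Pr(exercise) under Q = N(d₂) = 0.3974

0.3974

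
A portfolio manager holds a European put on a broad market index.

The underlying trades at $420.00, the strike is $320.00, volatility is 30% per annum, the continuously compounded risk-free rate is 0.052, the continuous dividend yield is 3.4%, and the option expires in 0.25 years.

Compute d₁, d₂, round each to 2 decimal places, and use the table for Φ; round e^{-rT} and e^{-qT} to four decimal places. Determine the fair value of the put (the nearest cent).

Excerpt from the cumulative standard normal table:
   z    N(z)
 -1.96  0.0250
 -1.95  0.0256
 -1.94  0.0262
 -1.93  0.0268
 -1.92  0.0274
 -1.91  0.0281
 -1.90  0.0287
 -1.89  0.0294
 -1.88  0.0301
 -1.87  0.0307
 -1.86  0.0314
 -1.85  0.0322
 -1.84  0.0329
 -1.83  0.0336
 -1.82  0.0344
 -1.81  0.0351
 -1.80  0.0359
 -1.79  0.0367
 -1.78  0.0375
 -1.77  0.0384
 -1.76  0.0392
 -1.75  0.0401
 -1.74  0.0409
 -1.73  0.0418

$0.72

T = 0.25;  σ√T = 0.1500
ln(S/K) + (r − q + σ²/2)T = ln(420/320) + (0.052 − 0.034 + 0.3²/2)·0.25 = 0.2719 + 0.0158 = 0.2877
d₁ = 0.2877 / 0.1500 = 1.9179 → 1.92
d₂ = d₁ − σ√T = 1.9179 − 0.1500 = 1.7679 → 1.77
exp(−qT) = exp(−0.034·0.25) = 0.9915;  exp(−rT) = exp(−0.052·0.25) = 0.9871
N(−d₂) = N(-1.77) = 0.0384;  N(−d₁) = N(-1.92) = 0.0274
P = 320·0.9871·0.0384 − 420·0.9915·0.0274 = 12.1295 − 11.4102 = 0.7193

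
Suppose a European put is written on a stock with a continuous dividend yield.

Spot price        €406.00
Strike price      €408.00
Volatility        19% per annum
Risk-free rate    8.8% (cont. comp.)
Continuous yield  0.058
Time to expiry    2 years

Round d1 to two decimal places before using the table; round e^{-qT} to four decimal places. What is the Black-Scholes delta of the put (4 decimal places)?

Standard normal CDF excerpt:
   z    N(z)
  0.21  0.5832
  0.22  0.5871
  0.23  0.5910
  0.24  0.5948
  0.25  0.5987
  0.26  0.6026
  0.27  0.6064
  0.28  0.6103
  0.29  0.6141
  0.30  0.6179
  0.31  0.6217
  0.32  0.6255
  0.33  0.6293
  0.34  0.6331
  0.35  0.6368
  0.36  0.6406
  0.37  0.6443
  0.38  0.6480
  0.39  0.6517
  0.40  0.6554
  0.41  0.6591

T = 2;  σ√T = 0.2687
d₁ = [ln(406/408) + (0.088 − 0.058 + ½·0.19²)·2] / (σ√T) = (-0.0049 + 0.0961) / 0.2687 = 0.3394 which rounds to 0.34
N(d₁) = N(0.34) = 0.6331
Δ_put = e^(−qT)·(N(d₁) − 1) = 0.8905·(0.6331 − 1) = -0.3267

-0.3267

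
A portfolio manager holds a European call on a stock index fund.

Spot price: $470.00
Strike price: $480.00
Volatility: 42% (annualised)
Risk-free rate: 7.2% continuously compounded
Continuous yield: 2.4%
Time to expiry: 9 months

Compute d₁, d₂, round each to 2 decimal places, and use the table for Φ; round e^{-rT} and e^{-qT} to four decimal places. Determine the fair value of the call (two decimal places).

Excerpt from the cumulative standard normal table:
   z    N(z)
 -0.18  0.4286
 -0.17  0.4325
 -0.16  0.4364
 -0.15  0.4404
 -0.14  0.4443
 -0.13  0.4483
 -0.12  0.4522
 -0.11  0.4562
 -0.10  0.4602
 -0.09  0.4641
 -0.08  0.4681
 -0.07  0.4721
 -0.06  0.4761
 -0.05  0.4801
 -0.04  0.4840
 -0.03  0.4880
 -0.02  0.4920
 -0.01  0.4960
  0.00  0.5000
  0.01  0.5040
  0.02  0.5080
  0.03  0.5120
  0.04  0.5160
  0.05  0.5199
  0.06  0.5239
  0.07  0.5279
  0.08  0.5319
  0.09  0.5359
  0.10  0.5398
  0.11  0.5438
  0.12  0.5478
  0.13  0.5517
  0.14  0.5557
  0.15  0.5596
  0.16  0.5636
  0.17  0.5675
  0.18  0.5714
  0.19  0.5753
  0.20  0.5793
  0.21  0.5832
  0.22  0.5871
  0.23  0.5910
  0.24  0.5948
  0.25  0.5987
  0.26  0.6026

σ√T = 0.42 × 0.8660 = 0.3637
d₁ = [ln(470/480) + (0.072 − 0.024 + 0.42²/2)·0.75] / 0.3637 = [-0.0211 + 0.1021] / 0.3637 = 0.2230 ≈ 0.22
d₂ = d₁ − σ√T = 0.2230 − 0.3637 = -0.1408 ≈ -0.14
e^(−qT) = e^(−0.024·0.75) = 0.9822;  e^(−rT) = e^(−0.072·0.75) = 0.9474
C = 470·0.9822·N(0.22) − 480·0.9474·N(-0.14) = 470·0.9822·0.5871 − 480·0.9474·0.4443 = 271.0253 − 202.0463 = 68.9790

$68.98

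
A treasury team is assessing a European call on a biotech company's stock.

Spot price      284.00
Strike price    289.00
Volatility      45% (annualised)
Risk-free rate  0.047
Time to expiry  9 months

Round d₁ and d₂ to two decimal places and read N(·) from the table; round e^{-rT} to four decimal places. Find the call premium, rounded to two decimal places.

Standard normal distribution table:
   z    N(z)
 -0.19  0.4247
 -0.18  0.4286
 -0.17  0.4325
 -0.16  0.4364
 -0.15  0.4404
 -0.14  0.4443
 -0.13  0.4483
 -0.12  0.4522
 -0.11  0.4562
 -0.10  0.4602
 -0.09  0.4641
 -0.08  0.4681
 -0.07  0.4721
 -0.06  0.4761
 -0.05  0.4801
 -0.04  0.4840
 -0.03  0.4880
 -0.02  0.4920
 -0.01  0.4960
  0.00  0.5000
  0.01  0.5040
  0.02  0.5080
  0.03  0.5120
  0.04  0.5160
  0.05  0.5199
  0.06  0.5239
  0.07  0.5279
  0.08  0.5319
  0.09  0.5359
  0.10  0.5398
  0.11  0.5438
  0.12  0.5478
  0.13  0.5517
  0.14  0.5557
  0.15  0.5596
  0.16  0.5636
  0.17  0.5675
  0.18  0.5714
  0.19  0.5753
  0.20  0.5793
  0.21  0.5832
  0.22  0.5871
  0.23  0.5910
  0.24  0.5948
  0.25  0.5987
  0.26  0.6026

46.05

σ√T = 0.45·√0.75 = 0.3897
d₁ = [ln(284/289) + (0.047 + ½·0.45²)·0.75] / (σ√T) = (-0.0175 + 0.1112) / 0.3897 = 0.2405 ≈ 0.24
d₂ = 0.2405 − 0.3897 = -0.1492 ≈ -0.15
e^(−rT) = e^(−0.047·0.75) = 0.9654
N(d₁) = N(0.24) = 0.5948;  N(d₂) = N(-0.15) = 0.4404
C = 284·0.5948 − 289·0.9654·0.4404 = 168.9232 − 122.8719 = 46.0513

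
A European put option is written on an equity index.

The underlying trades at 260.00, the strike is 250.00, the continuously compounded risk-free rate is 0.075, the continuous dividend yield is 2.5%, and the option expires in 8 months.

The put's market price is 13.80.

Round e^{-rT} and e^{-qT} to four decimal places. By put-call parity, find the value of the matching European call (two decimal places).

exp(−qT) = exp(−0.025·0.6667) = 0.9835;  exp(−rT) = exp(−0.075·0.6667) = 0.9512
Put-call parity: C − P = S·e^(−qT) − K·e^(−rT) = 260·0.9835 − 250·0.9512 = 255.7100 − 237.8000 = 17.9100
C = P + (C − P) = 13.80 + (17.9100) = 31.7100

31.71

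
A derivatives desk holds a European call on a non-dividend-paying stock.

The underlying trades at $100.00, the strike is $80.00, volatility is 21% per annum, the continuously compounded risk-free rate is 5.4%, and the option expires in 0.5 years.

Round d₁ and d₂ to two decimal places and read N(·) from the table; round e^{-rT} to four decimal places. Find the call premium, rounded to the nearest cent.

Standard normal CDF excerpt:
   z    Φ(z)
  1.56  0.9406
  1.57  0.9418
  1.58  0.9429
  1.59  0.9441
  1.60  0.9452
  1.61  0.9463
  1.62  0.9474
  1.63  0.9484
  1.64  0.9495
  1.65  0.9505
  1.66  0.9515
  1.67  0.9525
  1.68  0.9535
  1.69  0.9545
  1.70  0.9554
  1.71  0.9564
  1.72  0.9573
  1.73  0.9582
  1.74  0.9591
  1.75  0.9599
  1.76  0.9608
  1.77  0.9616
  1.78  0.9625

σ√T = 0.21 × 0.7071 = 0.1485
d₁ = [ln(100/80) + (0.054 + 0.21²/2)·0.5] / 0.1485 = [0.2231 + 0.0380] / 0.1485 = 1.7588 which rounds to 1.76
d₂ = d₁ − σ√T = 1.7588 − 0.1485 = 1.6103 which rounds to 1.61
e^(−rT) = e^(−0.054·0.5) = 0.9734
C = 100·N(1.76) − 80·0.9734·N(1.61) = 100·0.9608 − 80·0.9734·0.9463 = 96.0800 − 73.6903 = 22.3897

$22.39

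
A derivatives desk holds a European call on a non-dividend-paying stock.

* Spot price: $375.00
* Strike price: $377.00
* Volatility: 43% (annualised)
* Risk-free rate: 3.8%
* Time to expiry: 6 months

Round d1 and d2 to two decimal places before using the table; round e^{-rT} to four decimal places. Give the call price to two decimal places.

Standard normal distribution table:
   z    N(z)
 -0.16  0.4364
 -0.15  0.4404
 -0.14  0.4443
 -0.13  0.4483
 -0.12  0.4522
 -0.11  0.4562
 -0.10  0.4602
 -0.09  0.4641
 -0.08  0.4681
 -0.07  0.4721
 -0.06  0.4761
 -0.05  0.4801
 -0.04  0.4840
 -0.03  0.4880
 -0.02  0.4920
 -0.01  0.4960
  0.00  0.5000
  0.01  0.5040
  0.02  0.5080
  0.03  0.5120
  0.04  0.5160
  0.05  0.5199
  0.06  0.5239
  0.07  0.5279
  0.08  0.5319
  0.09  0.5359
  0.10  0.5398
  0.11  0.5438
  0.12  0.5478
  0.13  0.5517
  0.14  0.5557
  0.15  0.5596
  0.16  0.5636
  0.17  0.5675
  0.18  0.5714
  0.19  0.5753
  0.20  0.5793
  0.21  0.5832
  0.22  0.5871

$48.48

T = 0.5;  σ√T = 0.3041
d₁ = [ln(375/377) + (0.038 + ½·0.43²)·0.5] / (σ√T) = (-0.0053 + 0.0652) / 0.3041 = 0.1970 ≈ 0.20
d₂ = 0.1970 − 0.3041 = -0.1070 ≈ -0.11
exp(−rT) = exp(−0.038·0.5) = 0.9812
N(d₁) = N(0.20) = 0.5793;  N(d₂) = N(-0.11) = 0.4562
C = 375·0.5793 − 377·0.9812·0.4562 = 217.2375 − 168.7540 = 48.4835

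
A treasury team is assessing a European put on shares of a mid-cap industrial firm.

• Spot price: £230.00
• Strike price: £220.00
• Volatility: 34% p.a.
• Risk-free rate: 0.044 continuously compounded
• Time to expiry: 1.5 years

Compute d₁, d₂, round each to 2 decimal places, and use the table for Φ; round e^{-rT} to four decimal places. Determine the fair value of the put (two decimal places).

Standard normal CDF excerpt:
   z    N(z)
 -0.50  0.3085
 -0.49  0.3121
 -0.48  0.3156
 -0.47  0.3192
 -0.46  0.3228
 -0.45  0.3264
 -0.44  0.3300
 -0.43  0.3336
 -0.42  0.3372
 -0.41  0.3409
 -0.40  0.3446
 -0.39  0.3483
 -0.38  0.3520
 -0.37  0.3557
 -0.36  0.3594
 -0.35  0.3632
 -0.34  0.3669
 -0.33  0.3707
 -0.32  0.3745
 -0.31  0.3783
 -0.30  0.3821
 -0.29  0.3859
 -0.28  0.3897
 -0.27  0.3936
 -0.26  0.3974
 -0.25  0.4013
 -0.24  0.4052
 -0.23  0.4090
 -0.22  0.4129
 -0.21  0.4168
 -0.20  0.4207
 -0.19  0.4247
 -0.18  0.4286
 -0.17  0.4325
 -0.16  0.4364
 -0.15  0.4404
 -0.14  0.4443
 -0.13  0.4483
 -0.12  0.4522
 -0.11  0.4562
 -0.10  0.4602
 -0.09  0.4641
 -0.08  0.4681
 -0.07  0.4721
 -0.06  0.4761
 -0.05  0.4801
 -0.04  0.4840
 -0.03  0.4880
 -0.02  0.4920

σ√T = 0.34·√1.5 = 0.4164
ln(S/K) + (r + σ²/2)T = ln(230/220) + (0.044 + 0.34²/2)·1.5 = 0.0445 + 0.1527 = 0.1972
d₁ = 0.1972 / 0.4164 = 0.4735 which rounds to 0.47
d₂ = d₁ − σ√T = 0.4735 − 0.4164 = 0.0570 which rounds to 0.06
exp(−rT) = exp(−0.044·1.5) = 0.9361
N(−d₂) = N(-0.06) = 0.4761;  N(−d₁) = N(-0.47) = 0.3192
P = 220·0.9361·0.4761 − 230·0.3192 = 98.0490 − 73.4160 = 24.6330

£24.63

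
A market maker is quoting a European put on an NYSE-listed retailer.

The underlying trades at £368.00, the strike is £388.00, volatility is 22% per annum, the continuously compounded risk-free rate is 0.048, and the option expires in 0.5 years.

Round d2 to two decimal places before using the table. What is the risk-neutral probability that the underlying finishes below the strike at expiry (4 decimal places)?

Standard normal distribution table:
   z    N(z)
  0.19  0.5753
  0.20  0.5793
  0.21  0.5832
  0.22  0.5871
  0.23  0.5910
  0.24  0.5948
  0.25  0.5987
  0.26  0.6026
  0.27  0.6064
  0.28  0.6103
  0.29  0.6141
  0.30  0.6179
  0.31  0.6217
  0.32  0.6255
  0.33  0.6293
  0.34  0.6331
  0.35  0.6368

0.6026

σ√T = 0.22·√0.5 = 0.1556
d₁ = [ln(368/388) + (0.048 + 0.22²/2)·0.5] / 0.1556 = [-0.0529 + 0.0361] / 0.1556 = -0.1081 ≈ -0.11
d₂ = d₁ − σ√T = -0.1081 − 0.1556 = -0.2637 ≈ -0.26
Pr(exercise) under Q = N(−d₂) = N(0.26) = 0.6026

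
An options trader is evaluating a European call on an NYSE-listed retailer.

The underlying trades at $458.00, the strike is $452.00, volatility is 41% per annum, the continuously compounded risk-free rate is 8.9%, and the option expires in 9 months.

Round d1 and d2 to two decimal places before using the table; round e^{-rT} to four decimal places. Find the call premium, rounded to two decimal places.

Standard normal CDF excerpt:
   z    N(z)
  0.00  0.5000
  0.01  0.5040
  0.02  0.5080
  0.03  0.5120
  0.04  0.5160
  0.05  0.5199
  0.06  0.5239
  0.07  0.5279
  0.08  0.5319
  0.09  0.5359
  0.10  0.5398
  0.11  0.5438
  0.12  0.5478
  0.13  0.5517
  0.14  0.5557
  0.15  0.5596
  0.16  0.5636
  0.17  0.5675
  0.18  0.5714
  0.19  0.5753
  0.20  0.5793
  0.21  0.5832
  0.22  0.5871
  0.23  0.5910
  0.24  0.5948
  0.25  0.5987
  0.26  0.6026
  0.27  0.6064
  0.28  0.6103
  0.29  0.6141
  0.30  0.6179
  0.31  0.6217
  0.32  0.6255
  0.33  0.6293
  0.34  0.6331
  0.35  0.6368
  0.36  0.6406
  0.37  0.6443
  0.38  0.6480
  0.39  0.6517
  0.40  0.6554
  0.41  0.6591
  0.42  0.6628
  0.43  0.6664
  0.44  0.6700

$80.36

σ√T = 0.41 × 0.8660 = 0.3551
d₁ = [ln(458/452) + (0.089 + 0.41²/2)·0.75] / 0.3551 = [0.0132 + 0.1298] / 0.3551 = 0.4027 ≈ 0.40
d₂ = d₁ − σ√T = 0.4027 − 0.3551 = 0.0476 ≈ 0.05
e^(−rT) = e^(−0.089·0.75) = 0.9354
N(d₁) = N(0.40) = 0.6554;  N(d₂) = N(0.05) = 0.5199
C = 458·0.6554 − 452·0.9354·0.5199 = 300.1732 − 219.8141 = 80.3591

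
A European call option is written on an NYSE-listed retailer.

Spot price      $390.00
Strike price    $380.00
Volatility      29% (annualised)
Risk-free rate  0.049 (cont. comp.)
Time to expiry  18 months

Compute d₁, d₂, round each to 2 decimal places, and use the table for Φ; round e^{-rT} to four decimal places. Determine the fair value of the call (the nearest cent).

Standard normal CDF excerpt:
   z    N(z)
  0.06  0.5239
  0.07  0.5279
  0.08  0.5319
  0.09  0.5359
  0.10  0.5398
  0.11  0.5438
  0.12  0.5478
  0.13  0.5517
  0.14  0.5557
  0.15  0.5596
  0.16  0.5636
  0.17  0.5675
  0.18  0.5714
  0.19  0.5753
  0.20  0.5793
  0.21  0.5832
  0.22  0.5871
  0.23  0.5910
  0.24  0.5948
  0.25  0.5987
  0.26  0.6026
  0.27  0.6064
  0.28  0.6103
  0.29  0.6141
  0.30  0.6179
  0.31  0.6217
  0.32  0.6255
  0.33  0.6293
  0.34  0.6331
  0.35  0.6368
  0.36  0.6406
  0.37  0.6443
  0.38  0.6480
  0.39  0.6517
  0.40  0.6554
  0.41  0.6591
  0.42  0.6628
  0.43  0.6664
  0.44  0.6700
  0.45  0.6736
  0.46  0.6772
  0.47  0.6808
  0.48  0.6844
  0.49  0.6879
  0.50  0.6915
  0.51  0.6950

$73.53

T = 1.5;  σ√T = 0.3552
ln(S/K) + (r + σ²/2)T = ln(390/380) + (0.049 + 0.29²/2)·1.5 = 0.0260 + 0.1366 = 0.1626
d₁ = 0.1626 / 0.3552 = 0.4577 ⇒ 0.46
d₂ = d₁ − σ√T = 0.4577 − 0.3552 = 0.1025 ⇒ 0.10
exp(−rT) = exp(−0.049·1.5) = 0.9291
C = 390·N(0.46) − 380·0.9291·N(0.10) = 390·0.6772 − 380·0.9291·0.5398 = 264.1080 − 190.5807 = 73.5273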